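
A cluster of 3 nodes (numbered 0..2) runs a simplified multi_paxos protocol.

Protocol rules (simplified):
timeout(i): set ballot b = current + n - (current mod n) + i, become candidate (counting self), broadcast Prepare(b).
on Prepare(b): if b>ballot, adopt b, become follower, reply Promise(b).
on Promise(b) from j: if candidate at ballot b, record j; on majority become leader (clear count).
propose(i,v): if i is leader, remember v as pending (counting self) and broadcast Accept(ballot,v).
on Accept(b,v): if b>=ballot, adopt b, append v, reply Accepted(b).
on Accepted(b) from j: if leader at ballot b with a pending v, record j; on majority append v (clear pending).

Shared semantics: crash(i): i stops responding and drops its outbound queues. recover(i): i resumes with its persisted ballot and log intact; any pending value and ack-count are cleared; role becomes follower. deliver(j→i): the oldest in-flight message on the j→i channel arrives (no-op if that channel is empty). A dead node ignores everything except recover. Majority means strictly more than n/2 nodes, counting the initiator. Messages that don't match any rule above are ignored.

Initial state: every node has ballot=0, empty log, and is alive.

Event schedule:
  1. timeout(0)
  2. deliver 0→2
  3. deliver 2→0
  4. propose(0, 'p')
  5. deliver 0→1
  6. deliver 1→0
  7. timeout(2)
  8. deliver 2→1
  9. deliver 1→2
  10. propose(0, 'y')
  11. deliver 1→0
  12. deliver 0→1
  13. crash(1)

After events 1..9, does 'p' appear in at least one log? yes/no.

no

1. timeout(0):  <0:cand b3 ->
2. deliver 0→2:  <2:foll b3 ->
3. deliver 2→0:  <0:lead b3 ->
4. propose(0,'p'):  nop
5. deliver 0→1:  <1:foll b3 ->
6. deliver 1→0:  nop
7. timeout(2):  <2:cand b8 ->
8. deliver 2→1:  <1:foll b8 ->
9. deliver 1→2:  <2:lead b8 ->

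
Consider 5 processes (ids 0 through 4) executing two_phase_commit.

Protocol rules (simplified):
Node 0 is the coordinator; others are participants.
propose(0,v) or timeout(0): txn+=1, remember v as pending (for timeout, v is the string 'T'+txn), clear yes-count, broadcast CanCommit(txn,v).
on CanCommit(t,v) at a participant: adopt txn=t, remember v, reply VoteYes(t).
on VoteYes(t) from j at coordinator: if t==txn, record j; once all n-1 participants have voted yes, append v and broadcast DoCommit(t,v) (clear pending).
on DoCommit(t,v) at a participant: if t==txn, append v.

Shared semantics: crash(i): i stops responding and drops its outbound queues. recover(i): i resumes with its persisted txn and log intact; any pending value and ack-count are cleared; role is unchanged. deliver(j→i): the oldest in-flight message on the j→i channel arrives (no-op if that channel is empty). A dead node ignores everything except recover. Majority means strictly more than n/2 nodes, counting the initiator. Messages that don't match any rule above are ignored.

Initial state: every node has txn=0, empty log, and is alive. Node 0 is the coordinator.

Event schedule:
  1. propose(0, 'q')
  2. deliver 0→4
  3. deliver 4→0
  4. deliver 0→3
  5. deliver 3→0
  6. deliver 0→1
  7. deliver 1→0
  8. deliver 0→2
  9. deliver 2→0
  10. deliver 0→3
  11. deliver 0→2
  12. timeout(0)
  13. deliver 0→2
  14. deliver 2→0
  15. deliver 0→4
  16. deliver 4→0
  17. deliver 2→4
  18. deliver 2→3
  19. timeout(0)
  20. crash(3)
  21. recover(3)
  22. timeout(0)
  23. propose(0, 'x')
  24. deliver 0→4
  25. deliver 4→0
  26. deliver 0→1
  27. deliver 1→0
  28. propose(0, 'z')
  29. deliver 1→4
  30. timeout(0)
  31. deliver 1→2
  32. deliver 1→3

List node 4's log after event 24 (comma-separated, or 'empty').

1. propose(0,'q'):  <0:coor t1 ->
2. deliver 0→4:  <4:part t1 ->
3. deliver 4→0:  nop
4. deliver 0→3:  <3:part t1 ->
5. deliver 3→0:  nop
6. deliver 0→1:  <1:part t1 ->
7. deliver 1→0:  nop
8. deliver 0→2:  <2:part t1 ->
9. deliver 2→0:  <0:coor t1 q>
10. deliver 0→3:  <3:part t1 q>
11. deliver 0→2:  <2:part t1 q>
12. timeout(0):  <0:coor t2 q>
13. deliver 0→2:  <2:part t2 q>
14. deliver 2→0:  nop
15. deliver 0→4:  <4:part t1 q>
16. deliver 4→0:  nop
17. deliver 2→4:  nop
18. deliver 2→3:  nop
19. timeout(0):  <0:coor t3 q>
20. crash(3):  <3:✗part t1 q>
21. recover(3):  <3:part t1 q>
22. timeout(0):  <0:coor t4 q>
23. propose(0,'x'):  <0:coor t5 q>
24. deliver 0→4:  <4:part t2 q>

q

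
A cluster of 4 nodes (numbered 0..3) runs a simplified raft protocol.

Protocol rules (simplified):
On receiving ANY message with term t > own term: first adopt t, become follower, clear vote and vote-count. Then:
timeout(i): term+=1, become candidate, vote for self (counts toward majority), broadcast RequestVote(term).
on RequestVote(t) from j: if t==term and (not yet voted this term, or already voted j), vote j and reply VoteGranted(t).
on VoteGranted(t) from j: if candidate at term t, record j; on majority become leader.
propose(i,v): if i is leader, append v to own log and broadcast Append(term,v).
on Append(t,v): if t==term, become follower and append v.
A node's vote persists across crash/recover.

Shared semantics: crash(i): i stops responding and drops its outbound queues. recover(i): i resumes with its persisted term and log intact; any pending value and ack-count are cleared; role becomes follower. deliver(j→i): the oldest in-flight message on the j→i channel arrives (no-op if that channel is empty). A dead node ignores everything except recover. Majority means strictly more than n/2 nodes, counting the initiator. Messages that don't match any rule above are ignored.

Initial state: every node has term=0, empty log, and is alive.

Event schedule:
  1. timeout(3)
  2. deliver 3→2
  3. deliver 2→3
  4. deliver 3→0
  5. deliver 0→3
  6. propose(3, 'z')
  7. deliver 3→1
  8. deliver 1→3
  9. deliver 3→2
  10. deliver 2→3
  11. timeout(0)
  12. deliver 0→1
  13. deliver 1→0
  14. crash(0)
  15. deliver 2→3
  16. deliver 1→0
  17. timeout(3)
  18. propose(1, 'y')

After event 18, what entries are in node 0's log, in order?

empty

[1] timeout(3) → N3(cand t1 [-])
[2] deliver 3→2 → N2(foll t1 [-])
[3] deliver 2→3 → ∅
[4] deliver 3→0 → N0(foll t1 [-])
[5] deliver 0→3 → N3(lead t1 [-])
[6] propose(3,'z') → N3(lead t1 [z])
[7] deliver 3→1 → N1(foll t1 [-])
[8] deliver 1→3 → ∅
[9] deliver 3→2 → N2(foll t1 [z])
[10] deliver 2→3 → ∅
[11] timeout(0) → N0(cand t2 [-])
[12] deliver 0→1 → N1(foll t2 [-])
[13] deliver 1→0 → ∅
[14] crash(0) → N0(✗cand t2 [-])
[15] deliver 2→3 → ∅
[16] deliver 1→0 → ∅
[17] timeout(3) → N3(cand t2 [z])
[18] propose(1,'y') → ∅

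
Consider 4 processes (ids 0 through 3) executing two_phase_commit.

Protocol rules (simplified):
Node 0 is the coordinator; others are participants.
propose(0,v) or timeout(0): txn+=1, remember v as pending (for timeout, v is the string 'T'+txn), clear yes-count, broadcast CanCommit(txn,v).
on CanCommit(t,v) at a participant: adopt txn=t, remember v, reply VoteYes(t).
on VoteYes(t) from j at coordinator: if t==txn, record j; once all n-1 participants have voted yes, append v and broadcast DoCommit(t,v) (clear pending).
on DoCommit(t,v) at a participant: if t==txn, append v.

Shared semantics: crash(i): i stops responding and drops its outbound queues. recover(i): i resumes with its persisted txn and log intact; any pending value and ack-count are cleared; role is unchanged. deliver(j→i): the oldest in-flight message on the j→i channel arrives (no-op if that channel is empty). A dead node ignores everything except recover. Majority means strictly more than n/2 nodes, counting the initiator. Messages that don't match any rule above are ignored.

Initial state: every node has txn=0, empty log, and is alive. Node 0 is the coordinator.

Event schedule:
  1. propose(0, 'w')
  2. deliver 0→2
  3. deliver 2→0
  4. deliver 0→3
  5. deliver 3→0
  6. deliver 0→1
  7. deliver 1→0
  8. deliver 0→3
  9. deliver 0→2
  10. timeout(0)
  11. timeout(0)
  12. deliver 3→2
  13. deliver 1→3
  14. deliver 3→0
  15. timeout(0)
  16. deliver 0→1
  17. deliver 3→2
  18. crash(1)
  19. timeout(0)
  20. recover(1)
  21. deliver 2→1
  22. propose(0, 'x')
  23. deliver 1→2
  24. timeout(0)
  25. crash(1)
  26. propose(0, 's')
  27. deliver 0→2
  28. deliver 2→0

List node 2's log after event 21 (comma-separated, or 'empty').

step 1 propose(0,'w'): 0={coor,t=1,log=-}
step 2 deliver 0→2: 2={part,t=1,log=-}
step 3 deliver 2→0: —
step 4 deliver 0→3: 3={part,t=1,log=-}
step 5 deliver 3→0: —
step 6 deliver 0→1: 1={part,t=1,log=-}
step 7 deliver 1→0: 0={coor,t=1,log=w}
step 8 deliver 0→3: 3={part,t=1,log=w}
step 9 deliver 0→2: 2={part,t=1,log=w}
step 10 timeout(0): 0={coor,t=2,log=w}
step 11 timeout(0): 0={coor,t=3,log=w}
step 12 deliver 3→2: —
step 13 deliver 1→3: —
step 14 deliver 3→0: —
step 15 timeout(0): 0={coor,t=4,log=w}
step 16 deliver 0→1: 1={part,t=1,log=w}
step 17 deliver 3→2: —
step 18 crash(1): 1={✗part,t=1,log=w}
step 19 timeout(0): 0={coor,t=5,log=w}
step 20 recover(1): 1={part,t=1,log=w}
step 21 deliver 2→1: —

w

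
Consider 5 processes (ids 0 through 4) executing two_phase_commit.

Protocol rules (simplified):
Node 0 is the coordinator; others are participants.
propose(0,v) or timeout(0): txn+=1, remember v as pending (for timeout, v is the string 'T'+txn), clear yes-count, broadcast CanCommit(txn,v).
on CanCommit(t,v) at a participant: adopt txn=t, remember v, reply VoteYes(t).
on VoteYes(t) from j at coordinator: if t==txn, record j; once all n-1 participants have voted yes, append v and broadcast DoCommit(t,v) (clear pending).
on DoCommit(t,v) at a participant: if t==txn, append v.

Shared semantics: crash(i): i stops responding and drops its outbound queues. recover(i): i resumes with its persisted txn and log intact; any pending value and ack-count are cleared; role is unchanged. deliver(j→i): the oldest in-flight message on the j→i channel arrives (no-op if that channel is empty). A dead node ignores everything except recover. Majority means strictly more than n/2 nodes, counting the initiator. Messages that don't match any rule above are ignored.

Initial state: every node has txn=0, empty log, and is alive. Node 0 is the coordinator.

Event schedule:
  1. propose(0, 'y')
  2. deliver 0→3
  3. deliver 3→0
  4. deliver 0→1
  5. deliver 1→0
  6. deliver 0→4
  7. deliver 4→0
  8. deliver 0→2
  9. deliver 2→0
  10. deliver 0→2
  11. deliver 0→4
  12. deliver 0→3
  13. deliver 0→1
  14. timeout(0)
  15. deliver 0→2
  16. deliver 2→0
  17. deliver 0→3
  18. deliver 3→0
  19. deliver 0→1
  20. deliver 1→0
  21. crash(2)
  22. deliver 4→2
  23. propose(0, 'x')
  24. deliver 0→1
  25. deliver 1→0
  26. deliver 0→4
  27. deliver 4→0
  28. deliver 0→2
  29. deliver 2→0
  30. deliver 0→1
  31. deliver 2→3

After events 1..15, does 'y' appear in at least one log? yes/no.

yes

1. propose(0,'y'):  <0:coor t1 ->
2. deliver 0→3:  <3:part t1 ->
3. deliver 3→0:  nop
4. deliver 0→1:  <1:part t1 ->
5. deliver 1→0:  nop
6. deliver 0→4:  <4:part t1 ->
7. deliver 4→0:  nop
8. deliver 0→2:  <2:part t1 ->
9. deliver 2→0:  <0:coor t1 y>
10. deliver 0→2:  <2:part t1 y>
11. deliver 0→4:  <4:part t1 y>
12. deliver 0→3:  <3:part t1 y>
13. deliver 0→1:  <1:part t1 y>
14. timeout(0):  <0:coor t2 y>
15. deliver 0→2:  <2:part t2 y>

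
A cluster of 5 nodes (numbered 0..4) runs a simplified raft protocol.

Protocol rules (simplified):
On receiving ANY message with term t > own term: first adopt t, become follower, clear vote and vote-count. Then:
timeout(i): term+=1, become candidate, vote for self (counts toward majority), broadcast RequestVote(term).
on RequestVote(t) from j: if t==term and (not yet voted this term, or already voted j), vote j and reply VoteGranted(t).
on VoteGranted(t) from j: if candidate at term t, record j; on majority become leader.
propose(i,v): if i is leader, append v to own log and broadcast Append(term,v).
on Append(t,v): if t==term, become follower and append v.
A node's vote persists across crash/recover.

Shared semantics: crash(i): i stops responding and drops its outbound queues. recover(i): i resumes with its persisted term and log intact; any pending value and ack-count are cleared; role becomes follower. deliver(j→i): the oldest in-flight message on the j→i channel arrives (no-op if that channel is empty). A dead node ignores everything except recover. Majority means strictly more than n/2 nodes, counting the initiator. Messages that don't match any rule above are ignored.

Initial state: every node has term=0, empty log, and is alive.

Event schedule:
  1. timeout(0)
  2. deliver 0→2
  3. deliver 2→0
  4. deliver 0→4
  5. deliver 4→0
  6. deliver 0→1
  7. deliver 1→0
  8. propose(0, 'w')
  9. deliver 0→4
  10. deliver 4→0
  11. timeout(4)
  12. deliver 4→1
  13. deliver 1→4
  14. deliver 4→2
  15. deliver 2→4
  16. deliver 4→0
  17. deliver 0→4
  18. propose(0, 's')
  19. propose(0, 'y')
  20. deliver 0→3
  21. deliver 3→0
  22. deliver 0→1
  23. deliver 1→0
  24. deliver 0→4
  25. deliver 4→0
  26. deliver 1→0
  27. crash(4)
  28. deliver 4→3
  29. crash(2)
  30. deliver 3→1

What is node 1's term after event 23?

1. timeout(0):  <0:cand t1 ->
2. deliver 0→2:  <2:foll t1 ->
3. deliver 2→0:  nop
4. deliver 0→4:  <4:foll t1 ->
5. deliver 4→0:  <0:lead t1 ->
6. deliver 0→1:  <1:foll t1 ->
7. deliver 1→0:  nop
8. propose(0,'w'):  <0:lead t1 w>
9. deliver 0→4:  <4:foll t1 w>
10. deliver 4→0:  nop
11. timeout(4):  <4:cand t2 w>
12. deliver 4→1:  <1:foll t2 ->
13. deliver 1→4:  nop
14. deliver 4→2:  <2:foll t2 ->
15. deliver 2→4:  <4:lead t2 w>
16. deliver 4→0:  <0:foll t2 w>
17. deliver 0→4:  nop
18. propose(0,'s'):  nop
19. propose(0,'y'):  nop
20. deliver 0→3:  <3:foll t1 ->
21. deliver 3→0:  nop
22. deliver 0→1:  nop
23. deliver 1→0:  nop

2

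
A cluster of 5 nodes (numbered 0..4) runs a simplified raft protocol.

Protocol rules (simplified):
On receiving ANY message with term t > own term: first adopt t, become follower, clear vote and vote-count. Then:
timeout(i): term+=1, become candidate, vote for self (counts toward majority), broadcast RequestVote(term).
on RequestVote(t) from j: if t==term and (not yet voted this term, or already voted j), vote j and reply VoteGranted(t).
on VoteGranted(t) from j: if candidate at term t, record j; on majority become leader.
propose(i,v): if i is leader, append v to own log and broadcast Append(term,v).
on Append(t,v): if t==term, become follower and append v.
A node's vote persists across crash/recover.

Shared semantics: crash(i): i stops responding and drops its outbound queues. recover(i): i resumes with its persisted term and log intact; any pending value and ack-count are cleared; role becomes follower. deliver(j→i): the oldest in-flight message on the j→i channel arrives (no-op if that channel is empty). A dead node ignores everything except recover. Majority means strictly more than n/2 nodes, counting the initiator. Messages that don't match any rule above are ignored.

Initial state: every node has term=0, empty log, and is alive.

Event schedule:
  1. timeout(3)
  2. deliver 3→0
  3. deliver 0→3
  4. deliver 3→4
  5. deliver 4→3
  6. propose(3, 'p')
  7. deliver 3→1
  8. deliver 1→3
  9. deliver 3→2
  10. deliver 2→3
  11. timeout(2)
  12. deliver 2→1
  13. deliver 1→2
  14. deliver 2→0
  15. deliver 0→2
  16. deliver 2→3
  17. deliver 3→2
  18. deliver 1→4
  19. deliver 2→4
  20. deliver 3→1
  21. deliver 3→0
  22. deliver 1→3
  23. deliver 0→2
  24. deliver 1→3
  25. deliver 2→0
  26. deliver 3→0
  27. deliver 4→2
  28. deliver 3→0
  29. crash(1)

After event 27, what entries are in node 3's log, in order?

[1] timeout(3) → N3(cand t1 [-])
[2] deliver 3→0 → N0(foll t1 [-])
[3] deliver 0→3 → ∅
[4] deliver 3→4 → N4(foll t1 [-])
[5] deliver 4→3 → N3(lead t1 [-])
[6] propose(3,'p') → N3(lead t1 [p])
[7] deliver 3→1 → N1(foll t1 [-])
[8] deliver 1→3 → ∅
[9] deliver 3→2 → N2(foll t1 [-])
[10] deliver 2→3 → ∅
[11] timeout(2) → N2(cand t2 [-])
[12] deliver 2→1 → N1(foll t2 [-])
[13] deliver 1→2 → ∅
[14] deliver 2→0 → N0(foll t2 [-])
[15] deliver 0→2 → N2(lead t2 [-])
[16] deliver 2→3 → N3(foll t2 [p])
[17] deliver 3→2 → ∅
[18] deliver 1→4 → ∅
[19] deliver 2→4 → N4(foll t2 [-])
[20] deliver 3→1 → ∅
[21] deliver 3→0 → ∅
[22] deliver 1→3 → ∅
[23] deliver 0→2 → ∅
[24] deliver 1→3 → ∅
[25] deliver 2→0 → ∅
[26] deliver 3→0 → ∅
[27] deliver 4→2 → ∅

p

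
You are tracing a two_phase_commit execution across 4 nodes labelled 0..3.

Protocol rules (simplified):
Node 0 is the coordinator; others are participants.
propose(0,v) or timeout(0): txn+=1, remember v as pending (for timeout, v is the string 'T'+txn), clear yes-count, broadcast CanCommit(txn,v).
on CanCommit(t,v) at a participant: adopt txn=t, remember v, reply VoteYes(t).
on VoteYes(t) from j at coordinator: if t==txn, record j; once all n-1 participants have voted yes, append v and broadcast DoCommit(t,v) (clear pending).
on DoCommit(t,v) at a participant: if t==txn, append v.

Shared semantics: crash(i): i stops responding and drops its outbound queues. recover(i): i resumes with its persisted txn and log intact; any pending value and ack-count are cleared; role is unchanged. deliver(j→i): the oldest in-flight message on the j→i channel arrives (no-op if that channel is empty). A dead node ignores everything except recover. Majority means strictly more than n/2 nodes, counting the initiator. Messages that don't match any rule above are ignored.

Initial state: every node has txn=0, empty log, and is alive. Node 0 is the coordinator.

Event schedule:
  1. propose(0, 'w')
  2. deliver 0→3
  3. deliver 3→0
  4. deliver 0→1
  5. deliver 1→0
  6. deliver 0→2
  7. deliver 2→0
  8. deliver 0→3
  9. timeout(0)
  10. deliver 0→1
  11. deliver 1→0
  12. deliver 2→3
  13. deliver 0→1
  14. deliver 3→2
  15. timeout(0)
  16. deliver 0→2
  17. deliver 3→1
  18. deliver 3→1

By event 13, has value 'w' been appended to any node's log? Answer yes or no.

yes

1. propose(0,'w'):  <0:coor t1 ->
2. deliver 0→3:  <3:part t1 ->
3. deliver 3→0:  nop
4. deliver 0→1:  <1:part t1 ->
5. deliver 1→0:  nop
6. deliver 0→2:  <2:part t1 ->
7. deliver 2→0:  <0:coor t1 w>
8. deliver 0→3:  <3:part t1 w>
9. timeout(0):  <0:coor t2 w>
10. deliver 0→1:  <1:part t1 w>
11. deliver 1→0:  nop
12. deliver 2→3:  nop
13. deliver 0→1:  <1:part t2 w>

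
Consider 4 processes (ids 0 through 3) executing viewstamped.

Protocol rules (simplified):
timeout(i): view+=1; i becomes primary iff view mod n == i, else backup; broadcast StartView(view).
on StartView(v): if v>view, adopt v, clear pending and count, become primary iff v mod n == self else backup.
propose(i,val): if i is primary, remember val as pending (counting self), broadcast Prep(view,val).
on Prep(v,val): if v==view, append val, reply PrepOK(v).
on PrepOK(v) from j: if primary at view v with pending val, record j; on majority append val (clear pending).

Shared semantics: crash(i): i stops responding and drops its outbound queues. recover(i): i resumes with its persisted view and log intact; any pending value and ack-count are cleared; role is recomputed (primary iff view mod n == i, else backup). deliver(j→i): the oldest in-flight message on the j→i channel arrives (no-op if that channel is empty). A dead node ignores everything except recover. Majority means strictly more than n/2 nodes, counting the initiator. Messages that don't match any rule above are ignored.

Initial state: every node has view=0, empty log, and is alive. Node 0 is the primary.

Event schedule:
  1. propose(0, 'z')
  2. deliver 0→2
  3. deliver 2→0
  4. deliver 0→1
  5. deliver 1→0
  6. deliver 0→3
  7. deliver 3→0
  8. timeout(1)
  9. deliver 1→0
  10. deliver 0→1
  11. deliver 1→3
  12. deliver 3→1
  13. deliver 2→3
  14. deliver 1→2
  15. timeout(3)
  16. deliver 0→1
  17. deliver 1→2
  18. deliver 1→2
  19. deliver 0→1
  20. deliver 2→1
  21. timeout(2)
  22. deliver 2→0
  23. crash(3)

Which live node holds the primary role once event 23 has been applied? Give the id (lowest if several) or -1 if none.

step 1 propose(0,'z'): —
step 2 deliver 0→2: 2={back,v=0,log=z}
step 3 deliver 2→0: —
step 4 deliver 0→1: 1={back,v=0,log=z}
step 5 deliver 1→0: 0={prim,v=0,log=z}
step 6 deliver 0→3: 3={back,v=0,log=z}
step 7 deliver 3→0: —
step 8 timeout(1): 1={prim,v=1,log=z}
step 9 deliver 1→0: 0={back,v=1,log=z}
step 10 deliver 0→1: —
step 11 deliver 1→3: 3={back,v=1,log=z}
step 12 deliver 3→1: —
step 13 deliver 2→3: —
step 14 deliver 1→2: 2={back,v=1,log=z}
step 15 timeout(3): 3={back,v=2,log=z}
step 16 deliver 0→1: —
step 17 deliver 1→2: —
step 18 deliver 1→2: —
step 19 deliver 0→1: —
step 20 deliver 2→1: —
step 21 timeout(2): 2={prim,v=2,log=z}
step 22 deliver 2→0: 0={back,v=2,log=z}
step 23 crash(3): 3={✗back,v=2,log=z}

1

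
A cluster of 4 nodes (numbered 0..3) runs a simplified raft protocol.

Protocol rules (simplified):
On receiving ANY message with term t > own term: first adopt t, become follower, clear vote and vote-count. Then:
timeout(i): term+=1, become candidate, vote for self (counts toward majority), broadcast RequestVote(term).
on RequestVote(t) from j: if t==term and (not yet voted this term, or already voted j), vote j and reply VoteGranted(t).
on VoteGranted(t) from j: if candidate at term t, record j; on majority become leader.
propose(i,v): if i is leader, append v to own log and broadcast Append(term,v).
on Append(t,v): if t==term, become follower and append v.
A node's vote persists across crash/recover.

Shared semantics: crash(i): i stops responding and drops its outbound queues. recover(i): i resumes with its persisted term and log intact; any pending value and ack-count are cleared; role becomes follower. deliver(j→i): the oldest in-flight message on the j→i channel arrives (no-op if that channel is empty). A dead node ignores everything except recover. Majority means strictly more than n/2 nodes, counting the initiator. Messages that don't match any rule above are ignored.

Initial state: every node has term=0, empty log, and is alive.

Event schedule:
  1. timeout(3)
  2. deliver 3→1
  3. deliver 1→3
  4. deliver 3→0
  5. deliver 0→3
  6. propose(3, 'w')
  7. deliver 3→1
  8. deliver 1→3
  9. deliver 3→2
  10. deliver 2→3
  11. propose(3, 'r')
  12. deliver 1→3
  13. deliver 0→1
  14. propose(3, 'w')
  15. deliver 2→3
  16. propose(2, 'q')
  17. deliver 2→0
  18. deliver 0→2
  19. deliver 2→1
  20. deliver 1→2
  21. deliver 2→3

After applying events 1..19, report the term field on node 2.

1

1. timeout(3):  <3:cand t1 ->
2. deliver 3→1:  <1:foll t1 ->
3. deliver 1→3:  nop
4. deliver 3→0:  <0:foll t1 ->
5. deliver 0→3:  <3:lead t1 ->
6. propose(3,'w'):  <3:lead t1 w>
7. deliver 3→1:  <1:foll t1 w>
8. deliver 1→3:  nop
9. deliver 3→2:  <2:foll t1 ->
10. deliver 2→3:  nop
11. propose(3,'r'):  <3:lead t1 w,r>
12. deliver 1→3:  nop
13. deliver 0→1:  nop
14. propose(3,'w'):  <3:lead t1 w,r,w>
15. deliver 2→3:  nop
16. propose(2,'q'):  nop
17. deliver 2→0:  nop
18. deliver 0→2:  nop
19. deliver 2→1:  nop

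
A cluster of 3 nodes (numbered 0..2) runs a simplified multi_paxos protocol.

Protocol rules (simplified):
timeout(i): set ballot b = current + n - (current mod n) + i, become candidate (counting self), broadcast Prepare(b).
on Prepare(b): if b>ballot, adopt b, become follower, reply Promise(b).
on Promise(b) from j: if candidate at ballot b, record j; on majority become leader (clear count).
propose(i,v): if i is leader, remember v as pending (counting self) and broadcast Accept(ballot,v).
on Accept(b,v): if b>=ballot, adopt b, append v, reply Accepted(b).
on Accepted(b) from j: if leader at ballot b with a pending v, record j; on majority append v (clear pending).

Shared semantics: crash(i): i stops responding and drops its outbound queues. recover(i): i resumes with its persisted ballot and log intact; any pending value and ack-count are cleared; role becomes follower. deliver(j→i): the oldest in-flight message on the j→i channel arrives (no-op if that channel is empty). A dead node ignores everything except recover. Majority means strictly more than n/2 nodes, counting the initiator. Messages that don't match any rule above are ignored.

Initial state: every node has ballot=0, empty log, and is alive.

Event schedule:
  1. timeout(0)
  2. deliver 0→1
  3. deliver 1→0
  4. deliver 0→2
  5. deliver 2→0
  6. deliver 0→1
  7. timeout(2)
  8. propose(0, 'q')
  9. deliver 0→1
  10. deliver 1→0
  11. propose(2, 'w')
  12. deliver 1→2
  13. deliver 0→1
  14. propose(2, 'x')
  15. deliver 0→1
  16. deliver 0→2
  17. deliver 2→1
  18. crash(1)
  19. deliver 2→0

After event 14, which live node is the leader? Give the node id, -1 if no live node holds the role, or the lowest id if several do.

0

[1] timeout(0) → N0(cand b3 [-])
[2] deliver 0→1 → N1(foll b3 [-])
[3] deliver 1→0 → N0(lead b3 [-])
[4] deliver 0→2 → N2(foll b3 [-])
[5] deliver 2→0 → ∅
[6] deliver 0→1 → ∅
[7] timeout(2) → N2(cand b8 [-])
[8] propose(0,'q') → ∅
[9] deliver 0→1 → N1(foll b3 [q])
[10] deliver 1→0 → N0(lead b3 [q])
[11] propose(2,'w') → ∅
[12] deliver 1→2 → ∅
[13] deliver 0→1 → ∅
[14] propose(2,'x') → ∅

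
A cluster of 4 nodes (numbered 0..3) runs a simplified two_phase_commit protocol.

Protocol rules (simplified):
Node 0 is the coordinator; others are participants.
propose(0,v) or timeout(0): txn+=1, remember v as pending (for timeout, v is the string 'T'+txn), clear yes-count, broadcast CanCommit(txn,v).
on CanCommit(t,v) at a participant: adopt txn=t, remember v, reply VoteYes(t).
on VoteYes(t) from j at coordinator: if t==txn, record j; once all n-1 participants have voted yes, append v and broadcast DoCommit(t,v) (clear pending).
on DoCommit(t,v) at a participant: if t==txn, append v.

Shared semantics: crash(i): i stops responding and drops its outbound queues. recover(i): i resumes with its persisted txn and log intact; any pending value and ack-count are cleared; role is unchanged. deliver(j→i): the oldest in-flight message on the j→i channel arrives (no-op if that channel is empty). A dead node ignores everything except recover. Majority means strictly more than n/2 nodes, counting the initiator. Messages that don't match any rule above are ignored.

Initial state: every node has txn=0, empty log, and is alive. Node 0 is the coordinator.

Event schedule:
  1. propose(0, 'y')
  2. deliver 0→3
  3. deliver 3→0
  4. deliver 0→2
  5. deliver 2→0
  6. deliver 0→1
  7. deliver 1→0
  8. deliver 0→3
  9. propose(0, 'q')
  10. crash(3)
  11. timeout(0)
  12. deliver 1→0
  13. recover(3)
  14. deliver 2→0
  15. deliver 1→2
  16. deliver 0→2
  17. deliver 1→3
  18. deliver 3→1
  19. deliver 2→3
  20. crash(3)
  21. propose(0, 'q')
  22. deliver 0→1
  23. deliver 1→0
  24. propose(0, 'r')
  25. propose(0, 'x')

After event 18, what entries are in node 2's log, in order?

y

e1 propose(0,'y'): 0[coor,t=1,-]
e2 deliver 0→3: 3[part,t=1,-]
e3 deliver 3→0: ·
e4 deliver 0→2: 2[part,t=1,-]
e5 deliver 2→0: ·
e6 deliver 0→1: 1[part,t=1,-]
e7 deliver 1→0: 0[coor,t=1,y]
e8 deliver 0→3: 3[part,t=1,y]
e9 propose(0,'q'): 0[coor,t=2,y]
e10 crash(3): 3[✗part,t=1,y]
e11 timeout(0): 0[coor,t=3,y]
e12 deliver 1→0: ·
e13 recover(3): 3[part,t=1,y]
e14 deliver 2→0: ·
e15 deliver 1→2: ·
e16 deliver 0→2: 2[part,t=1,y]
e17 deliver 1→3: ·
e18 deliver 3→1: ·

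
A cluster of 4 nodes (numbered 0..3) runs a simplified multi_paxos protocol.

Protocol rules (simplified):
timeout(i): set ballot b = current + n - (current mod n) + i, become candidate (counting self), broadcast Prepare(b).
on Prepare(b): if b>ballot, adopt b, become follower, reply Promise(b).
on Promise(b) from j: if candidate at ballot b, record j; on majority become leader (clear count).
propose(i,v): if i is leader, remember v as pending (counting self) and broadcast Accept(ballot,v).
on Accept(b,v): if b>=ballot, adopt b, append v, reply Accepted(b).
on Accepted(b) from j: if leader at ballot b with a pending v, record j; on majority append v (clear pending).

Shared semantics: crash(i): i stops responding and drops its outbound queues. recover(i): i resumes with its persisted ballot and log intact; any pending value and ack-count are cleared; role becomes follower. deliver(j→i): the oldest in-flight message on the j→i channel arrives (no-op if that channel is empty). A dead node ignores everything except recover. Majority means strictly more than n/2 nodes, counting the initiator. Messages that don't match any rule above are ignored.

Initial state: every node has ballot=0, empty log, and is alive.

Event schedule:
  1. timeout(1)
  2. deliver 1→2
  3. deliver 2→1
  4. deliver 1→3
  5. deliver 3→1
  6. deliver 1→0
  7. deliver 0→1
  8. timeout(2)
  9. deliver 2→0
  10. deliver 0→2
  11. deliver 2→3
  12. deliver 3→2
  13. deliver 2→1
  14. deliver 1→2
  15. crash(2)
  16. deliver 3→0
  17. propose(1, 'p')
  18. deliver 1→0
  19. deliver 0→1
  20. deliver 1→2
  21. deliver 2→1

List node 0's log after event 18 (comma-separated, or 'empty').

empty

[1] timeout(1) → N1(cand b5 [-])
[2] deliver 1→2 → N2(foll b5 [-])
[3] deliver 2→1 → ∅
[4] deliver 1→3 → N3(foll b5 [-])
[5] deliver 3→1 → N1(lead b5 [-])
[6] deliver 1→0 → N0(foll b5 [-])
[7] deliver 0→1 → ∅
[8] timeout(2) → N2(cand b10 [-])
[9] deliver 2→0 → N0(foll b10 [-])
[10] deliver 0→2 → ∅
[11] deliver 2→3 → N3(foll b10 [-])
[12] deliver 3→2 → N2(lead b10 [-])
[13] deliver 2→1 → N1(foll b10 [-])
[14] deliver 1→2 → ∅
[15] crash(2) → N2(✗lead b10 [-])
[16] deliver 3→0 → ∅
[17] propose(1,'p') → ∅
[18] deliver 1→0 → ∅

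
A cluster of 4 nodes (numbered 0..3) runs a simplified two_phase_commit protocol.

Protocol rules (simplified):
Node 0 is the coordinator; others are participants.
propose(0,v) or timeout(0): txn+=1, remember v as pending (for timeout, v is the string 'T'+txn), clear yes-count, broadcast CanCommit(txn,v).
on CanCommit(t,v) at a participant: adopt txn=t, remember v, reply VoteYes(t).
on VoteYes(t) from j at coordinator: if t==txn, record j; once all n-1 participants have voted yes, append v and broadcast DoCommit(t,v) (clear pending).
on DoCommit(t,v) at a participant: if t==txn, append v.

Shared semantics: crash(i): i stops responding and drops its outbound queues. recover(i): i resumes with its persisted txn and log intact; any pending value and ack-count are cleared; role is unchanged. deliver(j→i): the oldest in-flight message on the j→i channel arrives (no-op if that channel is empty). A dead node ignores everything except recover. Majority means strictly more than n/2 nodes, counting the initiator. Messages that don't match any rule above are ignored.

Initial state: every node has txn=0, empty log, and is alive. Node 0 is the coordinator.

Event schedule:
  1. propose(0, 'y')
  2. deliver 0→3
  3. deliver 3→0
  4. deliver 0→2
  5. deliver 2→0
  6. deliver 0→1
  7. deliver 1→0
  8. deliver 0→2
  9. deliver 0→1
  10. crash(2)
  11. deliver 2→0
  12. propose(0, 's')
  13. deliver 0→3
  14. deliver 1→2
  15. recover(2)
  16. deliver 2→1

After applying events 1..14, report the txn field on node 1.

1

[1] propose(0,'y') → N0(coor t1 [-])
[2] deliver 0→3 → N3(part t1 [-])
[3] deliver 3→0 → ∅
[4] deliver 0→2 → N2(part t1 [-])
[5] deliver 2→0 → ∅
[6] deliver 0→1 → N1(part t1 [-])
[7] deliver 1→0 → N0(coor t1 [y])
[8] deliver 0→2 → N2(part t1 [y])
[9] deliver 0→1 → N1(part t1 [y])
[10] crash(2) → N2(✗part t1 [y])
[11] deliver 2→0 → ∅
[12] propose(0,'s') → N0(coor t2 [y])
[13] deliver 0→3 → N3(part t1 [y])
[14] deliver 1→2 → ∅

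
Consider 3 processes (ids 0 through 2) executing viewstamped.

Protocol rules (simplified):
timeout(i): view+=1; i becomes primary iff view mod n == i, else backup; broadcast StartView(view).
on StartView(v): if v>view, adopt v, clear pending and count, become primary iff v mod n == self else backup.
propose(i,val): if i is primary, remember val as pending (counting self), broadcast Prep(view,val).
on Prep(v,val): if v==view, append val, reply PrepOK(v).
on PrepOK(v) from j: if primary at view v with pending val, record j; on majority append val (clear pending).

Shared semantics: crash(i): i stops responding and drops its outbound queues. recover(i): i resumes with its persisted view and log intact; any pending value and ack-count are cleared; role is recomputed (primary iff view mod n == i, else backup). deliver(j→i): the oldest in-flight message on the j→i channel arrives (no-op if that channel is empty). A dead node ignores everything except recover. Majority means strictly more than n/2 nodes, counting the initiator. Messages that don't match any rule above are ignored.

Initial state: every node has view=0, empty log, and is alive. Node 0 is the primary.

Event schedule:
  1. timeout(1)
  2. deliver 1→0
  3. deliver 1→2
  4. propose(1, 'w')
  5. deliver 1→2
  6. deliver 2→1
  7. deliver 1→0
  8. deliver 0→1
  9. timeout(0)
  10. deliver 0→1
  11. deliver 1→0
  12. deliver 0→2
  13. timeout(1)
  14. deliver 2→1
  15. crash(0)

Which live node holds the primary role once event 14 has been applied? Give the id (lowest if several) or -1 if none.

[1] timeout(1) → N1(prim v1 [-])
[2] deliver 1→0 → N0(back v1 [-])
[3] deliver 1→2 → N2(back v1 [-])
[4] propose(1,'w') → ∅
[5] deliver 1→2 → N2(back v1 [w])
[6] deliver 2→1 → N1(prim v1 [w])
[7] deliver 1→0 → N0(back v1 [w])
[8] deliver 0→1 → ∅
[9] timeout(0) → N0(back v2 [w])
[10] deliver 0→1 → N1(back v2 [w])
[11] deliver 1→0 → ∅
[12] deliver 0→2 → N2(prim v2 [w])
[13] timeout(1) → N1(back v3 [w])
[14] deliver 2→1 → ∅

2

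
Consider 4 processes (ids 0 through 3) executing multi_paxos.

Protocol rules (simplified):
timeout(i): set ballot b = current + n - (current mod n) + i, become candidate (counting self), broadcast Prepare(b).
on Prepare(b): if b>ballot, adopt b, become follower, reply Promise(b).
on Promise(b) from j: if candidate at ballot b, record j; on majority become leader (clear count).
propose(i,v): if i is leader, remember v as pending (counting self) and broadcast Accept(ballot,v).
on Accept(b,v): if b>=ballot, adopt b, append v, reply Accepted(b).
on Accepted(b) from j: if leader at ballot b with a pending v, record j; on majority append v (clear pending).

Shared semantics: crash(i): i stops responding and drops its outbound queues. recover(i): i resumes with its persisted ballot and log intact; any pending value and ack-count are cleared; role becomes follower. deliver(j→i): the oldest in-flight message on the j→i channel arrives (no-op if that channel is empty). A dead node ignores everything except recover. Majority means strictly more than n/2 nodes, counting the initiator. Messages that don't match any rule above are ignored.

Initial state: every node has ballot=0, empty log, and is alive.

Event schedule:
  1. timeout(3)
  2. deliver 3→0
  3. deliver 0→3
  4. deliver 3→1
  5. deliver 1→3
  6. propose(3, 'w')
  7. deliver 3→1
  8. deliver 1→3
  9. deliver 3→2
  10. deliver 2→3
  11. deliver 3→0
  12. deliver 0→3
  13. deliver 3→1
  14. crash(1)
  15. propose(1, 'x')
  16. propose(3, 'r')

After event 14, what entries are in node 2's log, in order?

1. timeout(3):  <3:cand b7 ->
2. deliver 3→0:  <0:foll b7 ->
3. deliver 0→3:  nop
4. deliver 3→1:  <1:foll b7 ->
5. deliver 1→3:  <3:lead b7 ->
6. propose(3,'w'):  nop
7. deliver 3→1:  <1:foll b7 w>
8. deliver 1→3:  nop
9. deliver 3→2:  <2:foll b7 ->
10. deliver 2→3:  nop
11. deliver 3→0:  <0:foll b7 w>
12. deliver 0→3:  <3:lead b7 w>
13. deliver 3→1:  nop
14. crash(1):  <1:✗foll b7 w>

empty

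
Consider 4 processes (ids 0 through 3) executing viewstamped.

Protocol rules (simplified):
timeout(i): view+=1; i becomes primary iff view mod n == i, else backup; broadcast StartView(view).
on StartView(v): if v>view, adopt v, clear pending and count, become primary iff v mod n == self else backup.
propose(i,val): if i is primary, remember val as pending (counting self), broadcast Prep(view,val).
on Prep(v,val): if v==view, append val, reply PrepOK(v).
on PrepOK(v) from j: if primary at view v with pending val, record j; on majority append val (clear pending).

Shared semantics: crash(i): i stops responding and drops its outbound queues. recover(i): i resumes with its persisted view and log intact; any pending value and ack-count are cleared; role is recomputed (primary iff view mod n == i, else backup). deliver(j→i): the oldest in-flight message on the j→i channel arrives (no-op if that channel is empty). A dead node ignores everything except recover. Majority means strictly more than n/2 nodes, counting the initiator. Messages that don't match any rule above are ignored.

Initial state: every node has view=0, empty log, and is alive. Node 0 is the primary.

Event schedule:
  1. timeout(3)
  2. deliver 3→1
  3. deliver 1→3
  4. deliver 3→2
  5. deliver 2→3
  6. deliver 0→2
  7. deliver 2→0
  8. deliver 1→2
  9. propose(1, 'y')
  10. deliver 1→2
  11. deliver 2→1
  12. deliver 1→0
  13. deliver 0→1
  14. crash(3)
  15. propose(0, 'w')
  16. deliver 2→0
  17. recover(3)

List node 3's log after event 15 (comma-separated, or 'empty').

empty

e1 timeout(3): 3[back,v=1,-]
e2 deliver 3→1: 1[prim,v=1,-]
e3 deliver 1→3: ·
e4 deliver 3→2: 2[back,v=1,-]
e5 deliver 2→3: ·
e6 deliver 0→2: ·
e7 deliver 2→0: ·
e8 deliver 1→2: ·
e9 propose(1,'y'): ·
e10 deliver 1→2: 2[back,v=1,y]
e11 deliver 2→1: ·
e12 deliver 1→0: ·
e13 deliver 0→1: ·
e14 crash(3): 3[✗back,v=1,-]
e15 propose(0,'w'): ·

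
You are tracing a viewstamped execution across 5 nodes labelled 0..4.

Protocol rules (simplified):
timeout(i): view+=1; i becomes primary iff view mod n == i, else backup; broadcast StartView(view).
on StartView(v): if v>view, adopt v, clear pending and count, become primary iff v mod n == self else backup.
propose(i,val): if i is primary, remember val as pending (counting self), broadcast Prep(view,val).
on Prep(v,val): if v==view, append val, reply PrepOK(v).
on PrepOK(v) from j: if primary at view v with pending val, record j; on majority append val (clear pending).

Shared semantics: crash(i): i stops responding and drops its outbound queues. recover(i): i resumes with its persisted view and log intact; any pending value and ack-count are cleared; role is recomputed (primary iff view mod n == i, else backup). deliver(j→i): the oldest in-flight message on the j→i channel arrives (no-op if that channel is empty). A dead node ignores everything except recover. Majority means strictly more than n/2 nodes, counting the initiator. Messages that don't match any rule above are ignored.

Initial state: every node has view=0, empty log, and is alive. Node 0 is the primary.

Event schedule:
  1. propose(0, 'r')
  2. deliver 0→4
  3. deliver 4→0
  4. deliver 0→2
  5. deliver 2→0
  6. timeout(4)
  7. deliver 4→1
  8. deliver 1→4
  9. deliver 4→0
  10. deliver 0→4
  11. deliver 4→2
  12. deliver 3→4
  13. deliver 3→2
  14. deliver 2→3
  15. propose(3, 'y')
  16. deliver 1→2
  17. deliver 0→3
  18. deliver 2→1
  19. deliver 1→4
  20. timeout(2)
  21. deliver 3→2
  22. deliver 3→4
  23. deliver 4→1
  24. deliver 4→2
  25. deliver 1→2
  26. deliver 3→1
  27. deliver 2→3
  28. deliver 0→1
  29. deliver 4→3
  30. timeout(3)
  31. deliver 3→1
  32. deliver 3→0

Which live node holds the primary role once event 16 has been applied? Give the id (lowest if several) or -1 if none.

1

1. propose(0,'r'):  nop
2. deliver 0→4:  <4:back v0 r>
3. deliver 4→0:  nop
4. deliver 0→2:  <2:back v0 r>
5. deliver 2→0:  <0:prim v0 r>
6. timeout(4):  <4:back v1 r>
7. deliver 4→1:  <1:prim v1 ->
8. deliver 1→4:  nop
9. deliver 4→0:  <0:back v1 r>
10. deliver 0→4:  nop
11. deliver 4→2:  <2:back v1 r>
12. deliver 3→4:  nop
13. deliver 3→2:  nop
14. deliver 2→3:  nop
15. propose(3,'y'):  nop
16. deliver 1→2:  nop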